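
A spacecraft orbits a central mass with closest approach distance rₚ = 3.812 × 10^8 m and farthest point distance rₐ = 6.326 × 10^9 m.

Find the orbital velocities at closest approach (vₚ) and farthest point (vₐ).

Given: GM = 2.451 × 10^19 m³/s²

Use the vis-viva equation v² = GM(2/r − 1/a) with a = (rₚ + rₐ)/2 = (3.812e+08 + 6.326e+09)/2 = 3.3536e+09 m.
vₚ = √(GM · (2/rₚ − 1/a)) = √(2.451e+19 · (2/3.812e+08 − 1/3.3536e+09)) m/s ≈ 3.483e+05 m/s = 348.3 km/s.
vₐ = √(GM · (2/rₐ − 1/a)) = √(2.451e+19 · (2/6.326e+09 − 1/3.3536e+09)) m/s ≈ 2.099e+04 m/s = 20.99 km/s.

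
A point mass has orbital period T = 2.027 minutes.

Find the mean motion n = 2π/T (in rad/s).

Convert to SI: T = 2.027 minutes = 121.62 s.
n = 2π / T.
n = 2π / 121.62 s ≈ 0.05166 rad/s.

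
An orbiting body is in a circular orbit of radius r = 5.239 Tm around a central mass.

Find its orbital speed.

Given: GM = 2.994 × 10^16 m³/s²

Convert to SI: r = 5.239 Tm = 5.239e+12 m.
For a circular orbit, gravity supplies the centripetal force, so v = √(GM / r).
v = √(2.994e+16 / 5.239e+12) m/s ≈ 75.6 m/s = 75.6 m/s.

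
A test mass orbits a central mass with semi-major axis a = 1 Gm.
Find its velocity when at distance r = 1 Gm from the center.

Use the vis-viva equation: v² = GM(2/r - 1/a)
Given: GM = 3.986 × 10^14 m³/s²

Convert to SI: a = 1 Gm = 1e+09 m; r = 1 Gm = 1e+09 m.
Vis-viva: v = √(GM · (2/r − 1/a)).
2/r − 1/a = 2/1e+09 − 1/1e+09 = 1e-09 m⁻¹.
v = √(3.986e+14 · 1e-09) m/s ≈ 631.3 m/s = 631.3 m/s.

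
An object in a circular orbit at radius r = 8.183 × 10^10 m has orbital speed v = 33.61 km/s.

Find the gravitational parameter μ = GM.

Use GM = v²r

Convert to SI: v = 33.61 km/s = 33610 m/s.
For a circular orbit v² = GM/r, so GM = v² · r.
GM = (33610)² · 8.183e+10 m³/s² ≈ 9.244e+19 m³/s² = 9.244 × 10^19 m³/s².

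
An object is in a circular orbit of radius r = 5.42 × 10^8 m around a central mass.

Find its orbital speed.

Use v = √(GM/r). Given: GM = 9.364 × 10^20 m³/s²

For a circular orbit, gravity supplies the centripetal force, so v = √(GM / r).
v = √(9.364e+20 / 5.42e+08) m/s ≈ 1.314e+06 m/s = 1314 km/s.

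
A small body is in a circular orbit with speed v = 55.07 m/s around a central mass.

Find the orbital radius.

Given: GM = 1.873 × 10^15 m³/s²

For a circular orbit, v² = GM / r, so r = GM / v².
r = 1.873e+15 / (55.07)² m ≈ 6.176e+11 m = 617.6 Gm.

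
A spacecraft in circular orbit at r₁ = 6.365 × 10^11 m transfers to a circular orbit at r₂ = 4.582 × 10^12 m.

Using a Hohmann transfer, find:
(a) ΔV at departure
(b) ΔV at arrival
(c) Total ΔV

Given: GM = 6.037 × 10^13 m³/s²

Transfer semi-major axis: a_t = (r₁ + r₂)/2 = (6.365e+11 + 4.582e+12)/2 = 2.60925e+12 m.
Circular speeds: v₁ = √(GM/r₁) = 9.73893 m/s, v₂ = √(GM/r₂) = 3.6298 m/s.
Transfer speeds (vis-viva v² = GM(2/r − 1/a_t)): v₁ᵗ = 12.9057 m/s, v₂ᵗ = 1.79277 m/s.
(a) ΔV₁ = |v₁ᵗ − v₁| ≈ 3.167 m/s = 3.167 m/s.
(b) ΔV₂ = |v₂ − v₂ᵗ| ≈ 1.837 m/s = 1.837 m/s.
(c) ΔV_total = ΔV₁ + ΔV₂ ≈ 5.004 m/s = 5.004 m/s.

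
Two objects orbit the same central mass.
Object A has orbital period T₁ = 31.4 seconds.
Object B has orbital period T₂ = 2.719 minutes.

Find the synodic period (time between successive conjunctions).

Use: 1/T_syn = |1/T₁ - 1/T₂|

Convert to SI: T₂ = 2.719 minutes = 163.14 s.
T_syn = |T₁ · T₂ / (T₁ − T₂)|.
T_syn = |31.4 · 163.14 / (31.4 − 163.14)| s ≈ 38.88 s = 38.88 seconds.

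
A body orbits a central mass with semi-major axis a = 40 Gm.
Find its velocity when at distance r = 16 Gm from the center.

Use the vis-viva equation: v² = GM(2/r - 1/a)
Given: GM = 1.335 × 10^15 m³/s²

Convert to SI: a = 40 Gm = 4e+10 m; r = 16 Gm = 1.6e+10 m.
Vis-viva: v = √(GM · (2/r − 1/a)).
2/r − 1/a = 2/1.6e+10 − 1/4e+10 = 1e-10 m⁻¹.
v = √(1.335e+15 · 1e-10) m/s ≈ 365.4 m/s = 365.4 m/s.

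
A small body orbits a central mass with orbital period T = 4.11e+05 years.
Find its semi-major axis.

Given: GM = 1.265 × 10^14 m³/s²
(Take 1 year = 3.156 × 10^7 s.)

Convert to SI: T = 4.11e+05 years = 1.29712e+13 s.
Invert Kepler's third law: a = (GM · T² / (4π²))^(1/3).
Substituting T = 1.29712e+13 s and GM = 1.265e+14 m³/s²:
a = (1.265e+14 · (1.29712e+13)² / (4π²))^(1/3) m
a ≈ 8.139e+12 m = 8.139 Tm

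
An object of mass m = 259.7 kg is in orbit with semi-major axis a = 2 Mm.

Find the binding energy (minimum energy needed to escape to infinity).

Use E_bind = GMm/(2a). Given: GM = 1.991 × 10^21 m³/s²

Convert to SI: a = 2 Mm = 2e+06 m.
Total orbital energy is E = −GMm/(2a); binding energy is E_bind = −E = GMm/(2a).
E_bind = 1.991e+21 · 259.7 / (2 · 2e+06) J ≈ 1.293e+17 J = 129.3 PJ.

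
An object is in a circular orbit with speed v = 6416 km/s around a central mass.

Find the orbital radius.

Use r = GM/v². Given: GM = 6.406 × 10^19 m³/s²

Convert to SI: v = 6416 km/s = 6.416e+06 m/s.
For a circular orbit, v² = GM / r, so r = GM / v².
r = 6.406e+19 / (6.416e+06)² m ≈ 1.556e+06 m = 1.556 × 10^6 m.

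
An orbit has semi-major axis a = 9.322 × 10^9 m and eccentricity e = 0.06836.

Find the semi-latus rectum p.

p = a (1 − e²).
p = 9.322e+09 · (1 − (0.06836)²) = 9.322e+09 · 0.995327 ≈ 9.278e+09 m = 9.278 × 10^9 m.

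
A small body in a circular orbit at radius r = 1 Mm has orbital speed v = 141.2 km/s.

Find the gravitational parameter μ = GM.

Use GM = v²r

Convert to SI: r = 1 Mm = 1e+06 m; v = 141.2 km/s = 141200 m/s.
For a circular orbit v² = GM/r, so GM = v² · r.
GM = (141200)² · 1e+06 m³/s² ≈ 1.994e+16 m³/s² = 1.994 × 10^16 m³/s².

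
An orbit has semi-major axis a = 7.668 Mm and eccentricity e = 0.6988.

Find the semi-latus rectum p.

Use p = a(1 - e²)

Convert to SI: a = 7.668 Mm = 7.668e+06 m.
p = a (1 − e²).
p = 7.668e+06 · (1 − (0.6988)²) = 7.668e+06 · 0.511679 ≈ 3.924e+06 m = 3.924 Mm.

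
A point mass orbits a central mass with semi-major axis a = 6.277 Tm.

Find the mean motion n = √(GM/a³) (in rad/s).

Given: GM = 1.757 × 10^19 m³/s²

Convert to SI: a = 6.277 Tm = 6.277e+12 m.
n = √(GM / a³).
n = √(1.757e+19 / (6.277e+12)³) rad/s ≈ 2.665e-10 rad/s.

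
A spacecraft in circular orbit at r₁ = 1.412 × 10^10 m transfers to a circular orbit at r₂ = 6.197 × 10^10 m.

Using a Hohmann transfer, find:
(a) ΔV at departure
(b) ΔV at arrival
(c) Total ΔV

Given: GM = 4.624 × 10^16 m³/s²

Transfer semi-major axis: a_t = (r₁ + r₂)/2 = (1.412e+10 + 6.197e+10)/2 = 3.8045e+10 m.
Circular speeds: v₁ = √(GM/r₁) = 1809.64 m/s, v₂ = √(GM/r₂) = 863.81 m/s.
Transfer speeds (vis-viva v² = GM(2/r − 1/a_t)): v₁ᵗ = 2309.58 m/s, v₂ᵗ = 526.243 m/s.
(a) ΔV₁ = |v₁ᵗ − v₁| ≈ 499.9 m/s = 499.9 m/s.
(b) ΔV₂ = |v₂ − v₂ᵗ| ≈ 337.6 m/s = 337.6 m/s.
(c) ΔV_total = ΔV₁ + ΔV₂ ≈ 837.5 m/s = 837.5 m/s.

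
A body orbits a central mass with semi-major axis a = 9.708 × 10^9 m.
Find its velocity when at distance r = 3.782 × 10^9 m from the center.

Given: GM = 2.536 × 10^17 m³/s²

Vis-viva: v = √(GM · (2/r − 1/a)).
2/r − 1/a = 2/3.782e+09 − 1/9.708e+09 = 4.25813e-10 m⁻¹.
v = √(2.536e+17 · 4.25813e-10) m/s ≈ 1.039e+04 m/s = 10.39 km/s.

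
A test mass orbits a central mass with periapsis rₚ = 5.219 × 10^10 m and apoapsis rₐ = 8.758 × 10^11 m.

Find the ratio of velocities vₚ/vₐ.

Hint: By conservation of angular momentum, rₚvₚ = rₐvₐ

Conservation of angular momentum gives rₚvₚ = rₐvₐ, so vₚ/vₐ = rₐ/rₚ.
vₚ/vₐ = 8.758e+11 / 5.219e+10 ≈ 16.78.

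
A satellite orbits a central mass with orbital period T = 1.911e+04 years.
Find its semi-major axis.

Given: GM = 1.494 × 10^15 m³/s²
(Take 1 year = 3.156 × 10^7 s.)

Convert to SI: T = 1.911e+04 years = 6.03112e+11 s.
Invert Kepler's third law: a = (GM · T² / (4π²))^(1/3).
Substituting T = 6.03112e+11 s and GM = 1.494e+15 m³/s²:
a = (1.494e+15 · (6.03112e+11)² / (4π²))^(1/3) m
a ≈ 2.397e+12 m = 2.397 Tm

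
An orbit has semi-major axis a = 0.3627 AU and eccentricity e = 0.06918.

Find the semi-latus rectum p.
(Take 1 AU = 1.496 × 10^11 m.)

Convert to SI: a = 0.3627 AU = 5.42599e+10 m.
p = a (1 − e²).
p = 5.42599e+10 · (1 − (0.06918)²) = 5.42599e+10 · 0.995214 ≈ 5.4e+10 m = 0.361 AU.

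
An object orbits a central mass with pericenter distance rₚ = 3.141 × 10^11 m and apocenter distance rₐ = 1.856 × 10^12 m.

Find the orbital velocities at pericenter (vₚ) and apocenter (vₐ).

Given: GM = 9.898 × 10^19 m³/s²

Use the vis-viva equation v² = GM(2/r − 1/a) with a = (rₚ + rₐ)/2 = (3.141e+11 + 1.856e+12)/2 = 1.08505e+12 m.
vₚ = √(GM · (2/rₚ − 1/a)) = √(9.898e+19 · (2/3.141e+11 − 1/1.08505e+12)) m/s ≈ 2.322e+04 m/s = 23.22 km/s.
vₐ = √(GM · (2/rₐ − 1/a)) = √(9.898e+19 · (2/1.856e+12 − 1/1.08505e+12)) m/s ≈ 3929 m/s = 3.929 km/s.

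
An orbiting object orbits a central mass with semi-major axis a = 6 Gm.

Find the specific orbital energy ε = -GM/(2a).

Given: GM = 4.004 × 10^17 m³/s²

Convert to SI: a = 6 Gm = 6e+09 m.
ε = −GM / (2a).
ε = −4.004e+17 / (2 · 6e+09) J/kg ≈ -3.337e+07 J/kg = -33.37 MJ/kg.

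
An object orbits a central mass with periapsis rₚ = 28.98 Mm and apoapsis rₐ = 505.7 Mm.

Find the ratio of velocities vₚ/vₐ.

Convert to SI: rₚ = 28.98 Mm = 2.898e+07 m; rₐ = 505.7 Mm = 5.057e+08 m.
Conservation of angular momentum gives rₚvₚ = rₐvₐ, so vₚ/vₐ = rₐ/rₚ.
vₚ/vₐ = 5.057e+08 / 2.898e+07 ≈ 17.45.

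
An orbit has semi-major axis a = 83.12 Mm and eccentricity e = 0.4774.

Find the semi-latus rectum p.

Convert to SI: a = 83.12 Mm = 8.312e+07 m.
p = a (1 − e²).
p = 8.312e+07 · (1 − (0.4774)²) = 8.312e+07 · 0.772089 ≈ 6.418e+07 m = 64.18 Mm.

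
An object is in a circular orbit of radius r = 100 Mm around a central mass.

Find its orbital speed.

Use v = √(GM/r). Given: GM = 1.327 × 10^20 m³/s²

Convert to SI: r = 100 Mm = 1e+08 m.
For a circular orbit, gravity supplies the centripetal force, so v = √(GM / r).
v = √(1.327e+20 / 1e+08) m/s ≈ 1.152e+06 m/s = 1152 km/s.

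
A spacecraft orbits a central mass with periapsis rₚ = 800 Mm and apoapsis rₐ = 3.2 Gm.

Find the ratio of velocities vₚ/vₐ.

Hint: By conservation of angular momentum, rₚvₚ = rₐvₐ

Convert to SI: rₚ = 800 Mm = 8e+08 m; rₐ = 3.2 Gm = 3.2e+09 m.
Conservation of angular momentum gives rₚvₚ = rₐvₐ, so vₚ/vₐ = rₐ/rₚ.
vₚ/vₐ = 3.2e+09 / 8e+08 ≈ 4.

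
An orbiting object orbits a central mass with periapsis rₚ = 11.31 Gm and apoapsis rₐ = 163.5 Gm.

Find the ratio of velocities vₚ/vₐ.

Convert to SI: rₚ = 11.31 Gm = 1.131e+10 m; rₐ = 163.5 Gm = 1.635e+11 m.
Conservation of angular momentum gives rₚvₚ = rₐvₐ, so vₚ/vₐ = rₐ/rₚ.
vₚ/vₐ = 1.635e+11 / 1.131e+10 ≈ 14.46.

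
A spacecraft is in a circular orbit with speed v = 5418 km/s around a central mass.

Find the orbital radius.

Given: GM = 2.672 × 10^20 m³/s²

Convert to SI: v = 5418 km/s = 5.418e+06 m/s.
For a circular orbit, v² = GM / r, so r = GM / v².
r = 2.672e+20 / (5.418e+06)² m ≈ 9.102e+06 m = 9.102 Mm.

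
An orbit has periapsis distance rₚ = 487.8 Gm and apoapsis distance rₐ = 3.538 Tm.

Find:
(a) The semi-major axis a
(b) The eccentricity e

Convert to SI: rₚ = 487.8 Gm = 4.878e+11 m; rₐ = 3.538 Tm = 3.538e+12 m.
(a) a = (rₚ + rₐ) / 2 = (4.878e+11 + 3.538e+12) / 2 ≈ 2.013e+12 m = 2.013 Tm.
(b) e = (rₐ − rₚ) / (rₐ + rₚ) = (3.538e+12 − 4.878e+11) / (3.538e+12 + 4.878e+11) ≈ 0.7577.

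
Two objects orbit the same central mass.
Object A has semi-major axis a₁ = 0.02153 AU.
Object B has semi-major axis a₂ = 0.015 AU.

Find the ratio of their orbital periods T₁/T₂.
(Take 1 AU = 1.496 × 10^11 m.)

Convert to SI: a₁ = 0.02153 AU = 3.22089e+09 m; a₂ = 0.015 AU = 2.244e+09 m.
From Kepler's third law, (T₁/T₂)² = (a₁/a₂)³, so T₁/T₂ = (a₁/a₂)^(3/2).
a₁/a₂ = 3.22089e+09 / 2.244e+09 = 1.43533.
T₁/T₂ = (1.43533)^(3/2) ≈ 1.72.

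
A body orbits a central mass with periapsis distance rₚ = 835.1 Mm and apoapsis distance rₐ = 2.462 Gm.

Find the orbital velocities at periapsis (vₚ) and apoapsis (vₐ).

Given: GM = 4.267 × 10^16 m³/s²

Convert to SI: rₚ = 835.1 Mm = 8.351e+08 m; rₐ = 2.462 Gm = 2.462e+09 m.
Use the vis-viva equation v² = GM(2/r − 1/a) with a = (rₚ + rₐ)/2 = (8.351e+08 + 2.462e+09)/2 = 1.64855e+09 m.
vₚ = √(GM · (2/rₚ − 1/a)) = √(4.267e+16 · (2/8.351e+08 − 1/1.64855e+09)) m/s ≈ 8735 m/s = 8.735 km/s.
vₐ = √(GM · (2/rₐ − 1/a)) = √(4.267e+16 · (2/2.462e+09 − 1/1.64855e+09)) m/s ≈ 2963 m/s = 2.963 km/s.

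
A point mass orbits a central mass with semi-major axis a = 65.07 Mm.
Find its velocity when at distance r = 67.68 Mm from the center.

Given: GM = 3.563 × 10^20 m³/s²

Convert to SI: a = 65.07 Mm = 6.507e+07 m; r = 67.68 Mm = 6.768e+07 m.
Vis-viva: v = √(GM · (2/r − 1/a)).
2/r − 1/a = 2/6.768e+07 − 1/6.507e+07 = 1.41828e-08 m⁻¹.
v = √(3.563e+20 · 1.41828e-08) m/s ≈ 2.248e+06 m/s = 2248 km/s.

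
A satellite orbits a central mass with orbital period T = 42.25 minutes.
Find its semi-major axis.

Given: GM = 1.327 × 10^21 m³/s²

Convert to SI: T = 42.25 minutes = 2535 s.
Invert Kepler's third law: a = (GM · T² / (4π²))^(1/3).
Substituting T = 2535 s and GM = 1.327e+21 m³/s²:
a = (1.327e+21 · (2535)² / (4π²))^(1/3) m
a ≈ 6e+08 m = 600 Mm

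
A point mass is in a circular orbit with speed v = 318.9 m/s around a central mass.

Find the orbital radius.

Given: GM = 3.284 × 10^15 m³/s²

For a circular orbit, v² = GM / r, so r = GM / v².
r = 3.284e+15 / (318.9)² m ≈ 3.229e+10 m = 32.29 Gm.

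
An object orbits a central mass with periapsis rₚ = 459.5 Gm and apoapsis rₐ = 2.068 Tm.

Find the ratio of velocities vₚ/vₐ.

Convert to SI: rₚ = 459.5 Gm = 4.595e+11 m; rₐ = 2.068 Tm = 2.068e+12 m.
Conservation of angular momentum gives rₚvₚ = rₐvₐ, so vₚ/vₐ = rₐ/rₚ.
vₚ/vₐ = 2.068e+12 / 4.595e+11 ≈ 4.501.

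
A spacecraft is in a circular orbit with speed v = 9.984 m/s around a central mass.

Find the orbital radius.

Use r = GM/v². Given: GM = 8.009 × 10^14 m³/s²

For a circular orbit, v² = GM / r, so r = GM / v².
r = 8.009e+14 / (9.984)² m ≈ 8.035e+12 m = 8.035 Tm.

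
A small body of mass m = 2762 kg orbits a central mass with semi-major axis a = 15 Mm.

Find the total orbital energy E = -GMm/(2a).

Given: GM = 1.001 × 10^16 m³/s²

Convert to SI: a = 15 Mm = 1.5e+07 m.
E = −GMm / (2a).
E = −1.001e+16 · 2762 / (2 · 1.5e+07) J ≈ -9.216e+11 J = -921.6 GJ.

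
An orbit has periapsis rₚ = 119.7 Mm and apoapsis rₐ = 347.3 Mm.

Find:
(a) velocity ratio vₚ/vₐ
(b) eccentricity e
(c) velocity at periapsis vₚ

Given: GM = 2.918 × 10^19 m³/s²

Convert to SI: rₚ = 119.7 Mm = 1.197e+08 m; rₐ = 347.3 Mm = 3.473e+08 m.
(a) Conservation of angular momentum (rₚvₚ = rₐvₐ) gives vₚ/vₐ = rₐ/rₚ = 3.473e+08/1.197e+08 ≈ 2.901
(b) e = (rₐ − rₚ)/(rₐ + rₚ) = (3.473e+08 − 1.197e+08)/(3.473e+08 + 1.197e+08) ≈ 0.4874
(c) With a = (rₚ + rₐ)/2 = 2.335e+08 m, vₚ = √(GM (2/rₚ − 1/a)) = √(2.918e+19 · (2/1.197e+08 − 1/2.335e+08)) m/s ≈ 6.021e+05 m/s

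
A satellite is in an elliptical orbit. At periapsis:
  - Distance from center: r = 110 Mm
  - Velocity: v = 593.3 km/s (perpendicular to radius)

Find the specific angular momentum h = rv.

Convert to SI: r = 110 Mm = 1.1e+08 m; v = 593.3 km/s = 593300 m/s.
With v perpendicular to r, h = r · v.
h = 1.1e+08 · 593300 m²/s ≈ 6.526e+13 m²/s.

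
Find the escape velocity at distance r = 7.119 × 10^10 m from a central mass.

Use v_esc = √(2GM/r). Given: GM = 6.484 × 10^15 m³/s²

Escape velocity comes from setting total energy to zero: ½v² − GM/r = 0 ⇒ v_esc = √(2GM / r).
v_esc = √(2 · 6.484e+15 / 7.119e+10) m/s ≈ 426.8 m/s = 426.8 m/s.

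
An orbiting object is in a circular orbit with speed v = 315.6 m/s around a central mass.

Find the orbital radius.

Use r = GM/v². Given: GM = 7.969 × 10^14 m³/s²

For a circular orbit, v² = GM / r, so r = GM / v².
r = 7.969e+14 / (315.6)² m ≈ 8.001e+09 m = 8.001 Gm.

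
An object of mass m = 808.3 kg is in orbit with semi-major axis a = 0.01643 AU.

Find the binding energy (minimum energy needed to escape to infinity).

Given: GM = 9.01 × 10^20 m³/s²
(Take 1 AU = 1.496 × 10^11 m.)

Convert to SI: a = 0.01643 AU = 2.45793e+09 m.
Total orbital energy is E = −GMm/(2a); binding energy is E_bind = −E = GMm/(2a).
E_bind = 9.01e+20 · 808.3 / (2 · 2.45793e+09) J ≈ 1.481e+14 J = 148.1 TJ.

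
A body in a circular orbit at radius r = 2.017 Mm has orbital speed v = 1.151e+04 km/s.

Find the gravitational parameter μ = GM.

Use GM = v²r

Convert to SI: r = 2.017 Mm = 2.017e+06 m; v = 1.151e+04 km/s = 1.151e+07 m/s.
For a circular orbit v² = GM/r, so GM = v² · r.
GM = (1.151e+07)² · 2.017e+06 m³/s² ≈ 2.672e+20 m³/s² = 2.672 × 10^20 m³/s².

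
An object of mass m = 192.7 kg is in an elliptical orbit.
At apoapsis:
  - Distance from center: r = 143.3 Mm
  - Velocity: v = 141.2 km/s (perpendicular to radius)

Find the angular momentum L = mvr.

Convert to SI: r = 143.3 Mm = 1.433e+08 m; v = 141.2 km/s = 141200 m/s.
Since v is perpendicular to r, L = m · v · r.
L = 192.7 · 141200 · 1.433e+08 kg·m²/s ≈ 3.899e+15 kg·m²/s.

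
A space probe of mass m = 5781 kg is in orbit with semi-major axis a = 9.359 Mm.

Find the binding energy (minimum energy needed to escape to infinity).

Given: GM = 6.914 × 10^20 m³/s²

Convert to SI: a = 9.359 Mm = 9.359e+06 m.
Total orbital energy is E = −GMm/(2a); binding energy is E_bind = −E = GMm/(2a).
E_bind = 6.914e+20 · 5781 / (2 · 9.359e+06) J ≈ 2.135e+17 J = 213.5 PJ.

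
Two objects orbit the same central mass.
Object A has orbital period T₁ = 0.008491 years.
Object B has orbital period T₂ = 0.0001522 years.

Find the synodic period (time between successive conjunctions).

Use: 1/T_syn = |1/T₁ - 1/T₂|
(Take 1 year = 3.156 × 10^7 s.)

Convert to SI: T₁ = 0.008491 years = 267976 s; T₂ = 0.0001522 years = 4803.43 s.
T_syn = |T₁ · T₂ / (T₁ − T₂)|.
T_syn = |267976 · 4803.43 / (267976 − 4803.43)| s ≈ 4891 s = 0.000155 years.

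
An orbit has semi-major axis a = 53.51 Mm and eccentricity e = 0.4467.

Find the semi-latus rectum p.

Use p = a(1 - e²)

Convert to SI: a = 53.51 Mm = 5.351e+07 m.
p = a (1 − e²).
p = 5.351e+07 · (1 − (0.4467)²) = 5.351e+07 · 0.800459 ≈ 4.283e+07 m = 42.83 Mm.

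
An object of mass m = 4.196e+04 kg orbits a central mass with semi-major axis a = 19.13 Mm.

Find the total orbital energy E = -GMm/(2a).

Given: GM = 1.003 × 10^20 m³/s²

Convert to SI: a = 19.13 Mm = 1.913e+07 m.
E = −GMm / (2a).
E = −1.003e+20 · 4.196e+04 / (2 · 1.913e+07) J ≈ -1.1e+17 J = -110 PJ.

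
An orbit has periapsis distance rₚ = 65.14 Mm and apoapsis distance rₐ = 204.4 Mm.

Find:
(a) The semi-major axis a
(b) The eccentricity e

Convert to SI: rₚ = 65.14 Mm = 6.514e+07 m; rₐ = 204.4 Mm = 2.044e+08 m.
(a) a = (rₚ + rₐ) / 2 = (6.514e+07 + 2.044e+08) / 2 ≈ 1.348e+08 m = 134.8 Mm.
(b) e = (rₐ − rₚ) / (rₐ + rₚ) = (2.044e+08 − 6.514e+07) / (2.044e+08 + 6.514e+07) ≈ 0.5167.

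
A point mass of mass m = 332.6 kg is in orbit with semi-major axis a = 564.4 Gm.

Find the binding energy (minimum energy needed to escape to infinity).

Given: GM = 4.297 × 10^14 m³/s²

Convert to SI: a = 564.4 Gm = 5.644e+11 m.
Total orbital energy is E = −GMm/(2a); binding energy is E_bind = −E = GMm/(2a).
E_bind = 4.297e+14 · 332.6 / (2 · 5.644e+11) J ≈ 1.266e+05 J = 126.6 kJ.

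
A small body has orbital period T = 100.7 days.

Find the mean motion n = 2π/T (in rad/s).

Convert to SI: T = 100.7 days = 8.70048e+06 s.
n = 2π / T.
n = 2π / 8.70048e+06 s ≈ 7.222e-07 rad/s.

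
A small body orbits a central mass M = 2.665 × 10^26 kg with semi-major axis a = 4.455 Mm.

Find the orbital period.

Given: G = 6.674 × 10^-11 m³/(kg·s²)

Convert to SI: a = 4.455 Mm = 4.455e+06 m.
GM = G · M = 6.674e-11 · 2.665e+26 = 1.77862e+16 m³/s².
Kepler's third law: T = 2π √(a³ / GM).
Substituting a = 4.455e+06 m and GM = 1.77862e+16 m³/s²:
T = 2π √((4.455e+06)³ / 1.77862e+16) s
T ≈ 443 s = 7.383 minutes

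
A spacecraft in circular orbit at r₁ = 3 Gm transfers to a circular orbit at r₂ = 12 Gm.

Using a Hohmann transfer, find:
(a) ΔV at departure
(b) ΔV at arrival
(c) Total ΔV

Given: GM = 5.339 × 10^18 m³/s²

Convert to SI: r₁ = 3 Gm = 3e+09 m; r₂ = 12 Gm = 1.2e+10 m.
Transfer semi-major axis: a_t = (r₁ + r₂)/2 = (3e+09 + 1.2e+10)/2 = 7.5e+09 m.
Circular speeds: v₁ = √(GM/r₁) = 42186.1 m/s, v₂ = √(GM/r₂) = 21093 m/s.
Transfer speeds (vis-viva v² = GM(2/r − 1/a_t)): v₁ᵗ = 53361.7 m/s, v₂ᵗ = 13340.4 m/s.
(a) ΔV₁ = |v₁ᵗ − v₁| ≈ 1.118e+04 m/s = 11.18 km/s.
(b) ΔV₂ = |v₂ − v₂ᵗ| ≈ 7753 m/s = 7.753 km/s.
(c) ΔV_total = ΔV₁ + ΔV₂ ≈ 1.893e+04 m/s = 18.93 km/s.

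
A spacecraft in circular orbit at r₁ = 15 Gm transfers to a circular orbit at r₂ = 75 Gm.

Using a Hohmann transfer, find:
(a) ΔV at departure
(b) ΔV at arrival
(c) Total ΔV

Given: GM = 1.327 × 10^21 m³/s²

Convert to SI: r₁ = 15 Gm = 1.5e+10 m; r₂ = 75 Gm = 7.5e+10 m.
Transfer semi-major axis: a_t = (r₁ + r₂)/2 = (1.5e+10 + 7.5e+10)/2 = 4.5e+10 m.
Circular speeds: v₁ = √(GM/r₁) = 297433 m/s, v₂ = √(GM/r₂) = 133016 m/s.
Transfer speeds (vis-viva v² = GM(2/r − 1/a_t)): v₁ᵗ = 383985 m/s, v₂ᵗ = 76797 m/s.
(a) ΔV₁ = |v₁ᵗ − v₁| ≈ 8.655e+04 m/s = 86.55 km/s.
(b) ΔV₂ = |v₂ − v₂ᵗ| ≈ 5.622e+04 m/s = 56.22 km/s.
(c) ΔV_total = ΔV₁ + ΔV₂ ≈ 1.428e+05 m/s = 142.8 km/s.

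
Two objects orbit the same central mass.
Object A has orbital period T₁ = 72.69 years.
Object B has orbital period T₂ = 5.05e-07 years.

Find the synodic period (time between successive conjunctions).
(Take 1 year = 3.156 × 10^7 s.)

Convert to SI: T₁ = 72.69 years = 2.2941e+09 s; T₂ = 5.05e-07 years = 15.9378 s.
T_syn = |T₁ · T₂ / (T₁ − T₂)|.
T_syn = |2.2941e+09 · 15.9378 / (2.2941e+09 − 15.9378)| s ≈ 15.94 s = 5.05e-07 years.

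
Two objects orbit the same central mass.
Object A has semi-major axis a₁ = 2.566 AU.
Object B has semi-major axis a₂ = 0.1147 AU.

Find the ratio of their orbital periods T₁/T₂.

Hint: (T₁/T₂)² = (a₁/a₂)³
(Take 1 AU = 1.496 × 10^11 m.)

Convert to SI: a₁ = 2.566 AU = 3.83874e+11 m; a₂ = 0.1147 AU = 1.71591e+10 m.
From Kepler's third law, (T₁/T₂)² = (a₁/a₂)³, so T₁/T₂ = (a₁/a₂)^(3/2).
a₁/a₂ = 3.83874e+11 / 1.71591e+10 = 22.3714.
T₁/T₂ = (22.3714)^(3/2) ≈ 105.8.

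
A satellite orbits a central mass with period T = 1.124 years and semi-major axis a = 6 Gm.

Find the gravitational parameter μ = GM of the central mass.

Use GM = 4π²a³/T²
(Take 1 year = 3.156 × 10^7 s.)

Convert to SI: T = 1.124 years = 3.54734e+07 s; a = 6 Gm = 6e+09 m.
GM = 4π² · a³ / T².
GM = 4π² · (6e+09)³ / (3.54734e+07)² m³/s² ≈ 6.777e+15 m³/s² = 6.777 × 10^15 m³/s².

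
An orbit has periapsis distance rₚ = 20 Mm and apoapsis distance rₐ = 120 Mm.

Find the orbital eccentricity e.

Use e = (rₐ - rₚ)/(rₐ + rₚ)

Convert to SI: rₚ = 20 Mm = 2e+07 m; rₐ = 120 Mm = 1.2e+08 m.
e = (rₐ − rₚ) / (rₐ + rₚ).
e = (1.2e+08 − 2e+07) / (1.2e+08 + 2e+07) = 1e+08 / 1.4e+08 ≈ 0.7143.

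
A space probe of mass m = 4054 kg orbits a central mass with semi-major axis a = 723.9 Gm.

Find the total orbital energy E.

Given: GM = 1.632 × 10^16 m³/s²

Convert to SI: a = 723.9 Gm = 7.239e+11 m.
E = −GMm / (2a).
E = −1.632e+16 · 4054 / (2 · 7.239e+11) J ≈ -4.57e+07 J = -45.7 MJ.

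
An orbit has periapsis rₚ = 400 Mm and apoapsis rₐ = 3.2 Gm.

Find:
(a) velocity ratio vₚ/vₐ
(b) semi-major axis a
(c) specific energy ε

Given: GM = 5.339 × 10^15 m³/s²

Convert to SI: rₚ = 400 Mm = 4e+08 m; rₐ = 3.2 Gm = 3.2e+09 m.
(a) Conservation of angular momentum (rₚvₚ = rₐvₐ) gives vₚ/vₐ = rₐ/rₚ = 3.2e+09/4e+08 ≈ 8
(b) a = (rₚ + rₐ)/2 = (4e+08 + 3.2e+09)/2 ≈ 1.8e+09 m
(c) With a = (rₚ + rₐ)/2 = 1.8e+09 m, ε = −GM/(2a) = −5.339e+15/(2 · 1.8e+09) J/kg ≈ -1.483e+06 J/kg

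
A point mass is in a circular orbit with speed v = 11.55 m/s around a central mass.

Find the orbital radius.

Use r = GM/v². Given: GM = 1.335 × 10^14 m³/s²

For a circular orbit, v² = GM / r, so r = GM / v².
r = 1.335e+14 / (11.55)² m ≈ 1.001e+12 m = 1.001 Tm.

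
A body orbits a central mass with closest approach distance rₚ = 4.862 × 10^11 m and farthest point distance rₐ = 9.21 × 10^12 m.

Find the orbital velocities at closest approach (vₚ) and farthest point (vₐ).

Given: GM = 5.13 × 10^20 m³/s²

Use the vis-viva equation v² = GM(2/r − 1/a) with a = (rₚ + rₐ)/2 = (4.862e+11 + 9.21e+12)/2 = 4.8481e+12 m.
vₚ = √(GM · (2/rₚ − 1/a)) = √(5.13e+20 · (2/4.862e+11 − 1/4.8481e+12)) m/s ≈ 4.477e+04 m/s = 44.77 km/s.
vₐ = √(GM · (2/rₐ − 1/a)) = √(5.13e+20 · (2/9.21e+12 − 1/4.8481e+12)) m/s ≈ 2363 m/s = 2.363 km/s.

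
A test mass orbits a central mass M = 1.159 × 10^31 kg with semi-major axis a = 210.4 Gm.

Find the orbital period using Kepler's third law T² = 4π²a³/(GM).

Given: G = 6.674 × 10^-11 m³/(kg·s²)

Convert to SI: a = 210.4 Gm = 2.104e+11 m.
GM = G · M = 6.674e-11 · 1.159e+31 = 7.73517e+20 m³/s².
Kepler's third law: T = 2π √(a³ / GM).
Substituting a = 2.104e+11 m and GM = 7.73517e+20 m³/s²:
T = 2π √((2.104e+11)³ / 7.73517e+20) s
T ≈ 2.18e+07 s = 252.3 days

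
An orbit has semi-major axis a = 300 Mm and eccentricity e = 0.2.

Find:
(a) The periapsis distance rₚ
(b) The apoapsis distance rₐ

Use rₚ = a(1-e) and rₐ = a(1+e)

Convert to SI: a = 300 Mm = 3e+08 m.
(a) rₚ = a(1 − e) = 3e+08 · (1 − 0.2) = 3e+08 · 0.8 ≈ 2.4e+08 m = 240 Mm.
(b) rₐ = a(1 + e) = 3e+08 · (1 + 0.2) = 3e+08 · 1.2 ≈ 3.6e+08 m = 360 Mm.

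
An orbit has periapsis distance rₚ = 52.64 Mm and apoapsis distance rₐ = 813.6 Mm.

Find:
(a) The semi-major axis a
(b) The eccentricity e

Convert to SI: rₚ = 52.64 Mm = 5.264e+07 m; rₐ = 813.6 Mm = 8.136e+08 m.
(a) a = (rₚ + rₐ) / 2 = (5.264e+07 + 8.136e+08) / 2 ≈ 4.331e+08 m = 433.1 Mm.
(b) e = (rₐ − rₚ) / (rₐ + rₚ) = (8.136e+08 − 5.264e+07) / (8.136e+08 + 5.264e+07) ≈ 0.8785.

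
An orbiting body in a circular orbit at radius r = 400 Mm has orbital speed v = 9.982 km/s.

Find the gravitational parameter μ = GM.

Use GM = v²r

Convert to SI: r = 400 Mm = 4e+08 m; v = 9.982 km/s = 9982 m/s.
For a circular orbit v² = GM/r, so GM = v² · r.
GM = (9982)² · 4e+08 m³/s² ≈ 3.986e+16 m³/s² = 3.986 × 10^16 m³/s².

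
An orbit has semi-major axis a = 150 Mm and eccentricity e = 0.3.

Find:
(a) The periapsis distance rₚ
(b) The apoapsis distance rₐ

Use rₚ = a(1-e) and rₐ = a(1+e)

Convert to SI: a = 150 Mm = 1.5e+08 m.
(a) rₚ = a(1 − e) = 1.5e+08 · (1 − 0.3) = 1.5e+08 · 0.7 ≈ 1.05e+08 m = 105 Mm.
(b) rₐ = a(1 + e) = 1.5e+08 · (1 + 0.3) = 1.5e+08 · 1.3 ≈ 1.95e+08 m = 195 Mm.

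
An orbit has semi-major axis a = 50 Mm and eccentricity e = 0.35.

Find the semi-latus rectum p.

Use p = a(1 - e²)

Convert to SI: a = 50 Mm = 5e+07 m.
p = a (1 − e²).
p = 5e+07 · (1 − (0.35)²) = 5e+07 · 0.8775 ≈ 4.388e+07 m = 43.88 Mm.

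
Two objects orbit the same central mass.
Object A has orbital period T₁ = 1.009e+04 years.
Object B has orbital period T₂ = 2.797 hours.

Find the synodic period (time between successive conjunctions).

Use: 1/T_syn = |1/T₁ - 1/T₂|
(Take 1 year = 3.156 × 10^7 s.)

Convert to SI: T₁ = 1.009e+04 years = 3.1844e+11 s; T₂ = 2.797 hours = 10069.2 s.
T_syn = |T₁ · T₂ / (T₁ − T₂)|.
T_syn = |3.1844e+11 · 10069.2 / (3.1844e+11 − 10069.2)| s ≈ 1.007e+04 s = 2.797 hours.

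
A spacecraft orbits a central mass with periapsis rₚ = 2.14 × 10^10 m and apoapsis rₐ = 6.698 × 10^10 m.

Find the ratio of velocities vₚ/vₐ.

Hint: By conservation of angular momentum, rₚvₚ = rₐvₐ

Conservation of angular momentum gives rₚvₚ = rₐvₐ, so vₚ/vₐ = rₐ/rₚ.
vₚ/vₐ = 6.698e+10 / 2.14e+10 ≈ 3.13.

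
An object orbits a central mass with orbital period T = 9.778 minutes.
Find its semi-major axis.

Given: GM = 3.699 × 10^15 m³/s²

Convert to SI: T = 9.778 minutes = 586.68 s.
Invert Kepler's third law: a = (GM · T² / (4π²))^(1/3).
Substituting T = 586.68 s and GM = 3.699e+15 m³/s²:
a = (3.699e+15 · (586.68)² / (4π²))^(1/3) m
a ≈ 3.183e+06 m = 3.183 Mm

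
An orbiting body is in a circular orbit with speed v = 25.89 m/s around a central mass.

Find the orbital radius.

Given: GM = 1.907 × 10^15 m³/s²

For a circular orbit, v² = GM / r, so r = GM / v².
r = 1.907e+15 / (25.89)² m ≈ 2.845e+12 m = 2.845 × 10^12 m.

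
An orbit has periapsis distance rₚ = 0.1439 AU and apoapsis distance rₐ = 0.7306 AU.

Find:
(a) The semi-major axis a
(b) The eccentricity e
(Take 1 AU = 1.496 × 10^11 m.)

Convert to SI: rₚ = 0.1439 AU = 2.15274e+10 m; rₐ = 0.7306 AU = 1.09298e+11 m.
(a) a = (rₚ + rₐ) / 2 = (2.15274e+10 + 1.09298e+11) / 2 ≈ 6.541e+10 m = 0.4373 AU.
(b) e = (rₐ − rₚ) / (rₐ + rₚ) = (1.09298e+11 − 2.15274e+10) / (1.09298e+11 + 2.15274e+10) ≈ 0.6709.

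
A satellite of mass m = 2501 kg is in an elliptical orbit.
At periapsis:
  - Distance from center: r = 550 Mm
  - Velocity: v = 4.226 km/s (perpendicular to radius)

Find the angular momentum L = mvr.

Convert to SI: r = 550 Mm = 5.5e+08 m; v = 4.226 km/s = 4226 m/s.
Since v is perpendicular to r, L = m · v · r.
L = 2501 · 4226 · 5.5e+08 kg·m²/s ≈ 5.813e+15 kg·m²/s.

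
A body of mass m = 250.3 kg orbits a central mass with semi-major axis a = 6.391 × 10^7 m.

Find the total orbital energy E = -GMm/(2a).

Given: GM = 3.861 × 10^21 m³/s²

E = −GMm / (2a).
E = −3.861e+21 · 250.3 / (2 · 6.391e+07) J ≈ -7.561e+15 J = -7.561 PJ.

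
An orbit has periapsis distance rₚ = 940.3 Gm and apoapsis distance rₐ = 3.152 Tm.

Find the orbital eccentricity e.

Convert to SI: rₚ = 940.3 Gm = 9.403e+11 m; rₐ = 3.152 Tm = 3.152e+12 m.
e = (rₐ − rₚ) / (rₐ + rₚ).
e = (3.152e+12 − 9.403e+11) / (3.152e+12 + 9.403e+11) = 2.2117e+12 / 4.0923e+12 ≈ 0.5405.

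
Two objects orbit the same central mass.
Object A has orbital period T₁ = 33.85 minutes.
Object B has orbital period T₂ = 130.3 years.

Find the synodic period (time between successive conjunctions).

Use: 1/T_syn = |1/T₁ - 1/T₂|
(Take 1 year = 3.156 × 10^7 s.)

Convert to SI: T₁ = 33.85 minutes = 2031 s; T₂ = 130.3 years = 4.11227e+09 s.
T_syn = |T₁ · T₂ / (T₁ − T₂)|.
T_syn = |2031 · 4.11227e+09 / (2031 − 4.11227e+09)| s ≈ 2031 s = 33.85 minutes.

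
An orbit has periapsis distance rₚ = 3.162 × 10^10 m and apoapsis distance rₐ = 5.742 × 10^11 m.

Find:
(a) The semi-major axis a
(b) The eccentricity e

(a) a = (rₚ + rₐ) / 2 = (3.162e+10 + 5.742e+11) / 2 ≈ 3.029e+11 m = 3.029 × 10^11 m.
(b) e = (rₐ − rₚ) / (rₐ + rₚ) = (5.742e+11 − 3.162e+10) / (5.742e+11 + 3.162e+10) ≈ 0.8956.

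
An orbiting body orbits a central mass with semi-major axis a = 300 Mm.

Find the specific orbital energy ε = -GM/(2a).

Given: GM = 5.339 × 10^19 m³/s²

Convert to SI: a = 300 Mm = 3e+08 m.
ε = −GM / (2a).
ε = −5.339e+19 / (2 · 3e+08) J/kg ≈ -8.898e+10 J/kg = -88.98 GJ/kg.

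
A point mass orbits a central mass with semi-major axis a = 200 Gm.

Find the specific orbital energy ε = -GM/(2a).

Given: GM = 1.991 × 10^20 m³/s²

Convert to SI: a = 200 Gm = 2e+11 m.
ε = −GM / (2a).
ε = −1.991e+20 / (2 · 2e+11) J/kg ≈ -4.978e+08 J/kg = -497.8 MJ/kg.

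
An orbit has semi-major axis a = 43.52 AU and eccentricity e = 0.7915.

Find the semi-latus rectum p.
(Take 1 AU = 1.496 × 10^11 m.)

Convert to SI: a = 43.52 AU = 6.51059e+12 m.
p = a (1 − e²).
p = 6.51059e+12 · (1 − (0.7915)²) = 6.51059e+12 · 0.373528 ≈ 2.432e+12 m = 16.26 AU.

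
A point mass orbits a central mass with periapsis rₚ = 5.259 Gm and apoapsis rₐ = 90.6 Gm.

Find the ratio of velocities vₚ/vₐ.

Convert to SI: rₚ = 5.259 Gm = 5.259e+09 m; rₐ = 90.6 Gm = 9.06e+10 m.
Conservation of angular momentum gives rₚvₚ = rₐvₐ, so vₚ/vₐ = rₐ/rₚ.
vₚ/vₐ = 9.06e+10 / 5.259e+09 ≈ 17.23.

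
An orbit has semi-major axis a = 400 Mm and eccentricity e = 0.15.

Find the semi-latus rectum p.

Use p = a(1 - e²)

Convert to SI: a = 400 Mm = 4e+08 m.
p = a (1 − e²).
p = 4e+08 · (1 − (0.15)²) = 4e+08 · 0.9775 ≈ 3.91e+08 m = 391 Mm.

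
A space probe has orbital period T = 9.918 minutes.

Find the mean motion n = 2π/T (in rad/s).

Convert to SI: T = 9.918 minutes = 595.08 s.
n = 2π / T.
n = 2π / 595.08 s ≈ 0.01056 rad/s.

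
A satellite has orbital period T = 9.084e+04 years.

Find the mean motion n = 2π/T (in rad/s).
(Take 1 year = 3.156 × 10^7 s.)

Convert to SI: T = 9.084e+04 years = 2.86691e+12 s.
n = 2π / T.
n = 2π / 2.86691e+12 s ≈ 2.192e-12 rad/s.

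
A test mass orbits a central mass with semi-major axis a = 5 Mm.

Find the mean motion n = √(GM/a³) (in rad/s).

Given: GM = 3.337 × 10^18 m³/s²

Convert to SI: a = 5 Mm = 5e+06 m.
n = √(GM / a³).
n = √(3.337e+18 / (5e+06)³) rad/s ≈ 0.1634 rad/s.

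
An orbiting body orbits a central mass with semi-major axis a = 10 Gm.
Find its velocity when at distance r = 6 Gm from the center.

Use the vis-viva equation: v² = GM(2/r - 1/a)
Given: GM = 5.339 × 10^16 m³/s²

Convert to SI: a = 10 Gm = 1e+10 m; r = 6 Gm = 6e+09 m.
Vis-viva: v = √(GM · (2/r − 1/a)).
2/r − 1/a = 2/6e+09 − 1/1e+10 = 2.33333e-10 m⁻¹.
v = √(5.339e+16 · 2.33333e-10) m/s ≈ 3530 m/s = 3.53 km/s.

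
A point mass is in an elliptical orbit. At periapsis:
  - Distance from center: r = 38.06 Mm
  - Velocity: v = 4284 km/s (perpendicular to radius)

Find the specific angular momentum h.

Convert to SI: r = 38.06 Mm = 3.806e+07 m; v = 4284 km/s = 4.284e+06 m/s.
With v perpendicular to r, h = r · v.
h = 3.806e+07 · 4.284e+06 m²/s ≈ 1.63e+14 m²/s.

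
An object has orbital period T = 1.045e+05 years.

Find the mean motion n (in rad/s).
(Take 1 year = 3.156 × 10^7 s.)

Convert to SI: T = 1.045e+05 years = 3.29802e+12 s.
n = 2π / T.
n = 2π / 3.29802e+12 s ≈ 1.905e-12 rad/s.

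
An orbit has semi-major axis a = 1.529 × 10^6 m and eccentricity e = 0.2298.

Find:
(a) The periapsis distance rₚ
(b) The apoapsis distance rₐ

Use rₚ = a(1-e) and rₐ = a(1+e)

(a) rₚ = a(1 − e) = 1.529e+06 · (1 − 0.2298) = 1.529e+06 · 0.7702 ≈ 1.178e+06 m = 1.178 × 10^6 m.
(b) rₐ = a(1 + e) = 1.529e+06 · (1 + 0.2298) = 1.529e+06 · 1.2298 ≈ 1.88e+06 m = 1.88 × 10^6 m.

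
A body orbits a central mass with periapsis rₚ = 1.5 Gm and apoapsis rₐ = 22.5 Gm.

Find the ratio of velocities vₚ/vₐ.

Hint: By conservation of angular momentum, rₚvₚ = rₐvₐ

Convert to SI: rₚ = 1.5 Gm = 1.5e+09 m; rₐ = 22.5 Gm = 2.25e+10 m.
Conservation of angular momentum gives rₚvₚ = rₐvₐ, so vₚ/vₐ = rₐ/rₚ.
vₚ/vₐ = 2.25e+10 / 1.5e+09 ≈ 15.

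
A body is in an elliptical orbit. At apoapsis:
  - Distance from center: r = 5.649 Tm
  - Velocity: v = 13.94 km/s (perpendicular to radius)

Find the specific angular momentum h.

Convert to SI: r = 5.649 Tm = 5.649e+12 m; v = 13.94 km/s = 13940 m/s.
With v perpendicular to r, h = r · v.
h = 5.649e+12 · 13940 m²/s ≈ 7.875e+16 m²/s.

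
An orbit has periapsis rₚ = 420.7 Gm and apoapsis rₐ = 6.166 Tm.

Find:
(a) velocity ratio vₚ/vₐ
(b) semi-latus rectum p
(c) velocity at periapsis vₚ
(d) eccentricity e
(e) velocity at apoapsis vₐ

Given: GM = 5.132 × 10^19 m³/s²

Convert to SI: rₚ = 420.7 Gm = 4.207e+11 m; rₐ = 6.166 Tm = 6.166e+12 m.
(a) Conservation of angular momentum (rₚvₚ = rₐvₐ) gives vₚ/vₐ = rₐ/rₚ = 6.166e+12/4.207e+11 ≈ 14.66
(b) From a = (rₚ + rₐ)/2 = 3.29335e+12 m and e = (rₐ − rₚ)/(rₐ + rₚ) = 0.872258, p = a(1 − e²) = 3.29335e+12 · (1 − (0.872258)²) ≈ 7.877e+11 m
(c) With a = (rₚ + rₐ)/2 = 3.29335e+12 m, vₚ = √(GM (2/rₚ − 1/a)) = √(5.132e+19 · (2/4.207e+11 − 1/3.29335e+12)) m/s ≈ 1.511e+04 m/s
(d) e = (rₐ − rₚ)/(rₐ + rₚ) = (6.166e+12 − 4.207e+11)/(6.166e+12 + 4.207e+11) ≈ 0.8723
(e) With a = (rₚ + rₐ)/2 = 3.29335e+12 m, vₐ = √(GM (2/rₐ − 1/a)) = √(5.132e+19 · (2/6.166e+12 − 1/3.29335e+12)) m/s ≈ 1031 m/s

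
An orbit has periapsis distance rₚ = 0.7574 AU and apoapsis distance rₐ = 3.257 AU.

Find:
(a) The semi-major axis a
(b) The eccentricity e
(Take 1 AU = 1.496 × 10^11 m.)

Convert to SI: rₚ = 0.7574 AU = 1.13307e+11 m; rₐ = 3.257 AU = 4.87247e+11 m.
(a) a = (rₚ + rₐ) / 2 = (1.13307e+11 + 4.87247e+11) / 2 ≈ 3.003e+11 m = 2.007 AU.
(b) e = (rₐ − rₚ) / (rₐ + rₚ) = (4.87247e+11 − 1.13307e+11) / (4.87247e+11 + 1.13307e+11) ≈ 0.6227.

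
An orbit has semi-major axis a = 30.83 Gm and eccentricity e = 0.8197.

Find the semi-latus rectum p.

Convert to SI: a = 30.83 Gm = 3.083e+10 m.
p = a (1 − e²).
p = 3.083e+10 · (1 − (0.8197)²) = 3.083e+10 · 0.328092 ≈ 1.012e+10 m = 10.12 Gm.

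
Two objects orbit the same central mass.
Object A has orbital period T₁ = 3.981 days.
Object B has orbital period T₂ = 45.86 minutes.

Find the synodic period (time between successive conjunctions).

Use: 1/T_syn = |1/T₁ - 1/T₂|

Convert to SI: T₁ = 3.981 days = 343958 s; T₂ = 45.86 minutes = 2751.6 s.
T_syn = |T₁ · T₂ / (T₁ − T₂)|.
T_syn = |343958 · 2751.6 / (343958 − 2751.6)| s ≈ 2774 s = 46.23 minutes.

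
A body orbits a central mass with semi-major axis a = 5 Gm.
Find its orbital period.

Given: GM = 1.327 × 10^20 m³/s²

Convert to SI: a = 5 Gm = 5e+09 m.
Kepler's third law: T = 2π √(a³ / GM).
Substituting a = 5e+09 m and GM = 1.327e+20 m³/s²:
T = 2π √((5e+09)³ / 1.327e+20) s
T ≈ 1.928e+05 s = 2.232 days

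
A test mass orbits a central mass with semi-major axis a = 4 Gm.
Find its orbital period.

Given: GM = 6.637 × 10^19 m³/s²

Convert to SI: a = 4 Gm = 4e+09 m.
Kepler's third law: T = 2π √(a³ / GM).
Substituting a = 4e+09 m and GM = 6.637e+19 m³/s²:
T = 2π √((4e+09)³ / 6.637e+19) s
T ≈ 1.951e+05 s = 2.258 days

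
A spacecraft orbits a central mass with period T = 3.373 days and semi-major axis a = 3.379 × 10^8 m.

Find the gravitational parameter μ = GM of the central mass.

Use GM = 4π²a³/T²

Convert to SI: T = 3.373 days = 291427 s.
GM = 4π² · a³ / T².
GM = 4π² · (3.379e+08)³ / (291427)² m³/s² ≈ 1.793e+16 m³/s² = 1.793 × 10^16 m³/s².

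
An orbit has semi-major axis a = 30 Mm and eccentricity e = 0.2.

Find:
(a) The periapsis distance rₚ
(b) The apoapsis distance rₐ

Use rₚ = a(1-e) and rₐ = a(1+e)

Convert to SI: a = 30 Mm = 3e+07 m.
(a) rₚ = a(1 − e) = 3e+07 · (1 − 0.2) = 3e+07 · 0.8 ≈ 2.4e+07 m = 24 Mm.
(b) rₐ = a(1 + e) = 3e+07 · (1 + 0.2) = 3e+07 · 1.2 ≈ 3.6e+07 m = 36 Mm.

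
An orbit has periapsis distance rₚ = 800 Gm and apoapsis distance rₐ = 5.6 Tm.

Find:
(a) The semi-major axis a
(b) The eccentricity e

Convert to SI: rₚ = 800 Gm = 8e+11 m; rₐ = 5.6 Tm = 5.6e+12 m.
(a) a = (rₚ + rₐ) / 2 = (8e+11 + 5.6e+12) / 2 ≈ 3.2e+12 m = 3.2 Tm.
(b) e = (rₐ − rₚ) / (rₐ + rₚ) = (5.6e+12 − 8e+11) / (5.6e+12 + 8e+11) ≈ 0.75.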